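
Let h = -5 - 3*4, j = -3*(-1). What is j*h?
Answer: -51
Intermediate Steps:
j = 3
h = -17 (h = -5 - 12 = -17)
j*h = 3*(-17) = -51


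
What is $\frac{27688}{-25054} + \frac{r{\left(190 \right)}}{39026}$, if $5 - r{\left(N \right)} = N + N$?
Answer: $- \frac{544973569}{488878702} \approx -1.1147$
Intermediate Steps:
$r{\left(N \right)} = 5 - 2 N$ ($r{\left(N \right)} = 5 - \left(N + N\right) = 5 - 2 N$)
$\frac{27688}{-25054} + \frac{r{\left(190 \right)}}{39026} = \frac{27688}{-25054} + \frac{5 - 380}{39026} = 27688 \left(- \frac{1}{25054}\right) + \left(5 - 380\right) \frac{1}{39026} = - \frac{13844}{12527} - \frac{375}{39026} = - \frac{544973569}{488878702}$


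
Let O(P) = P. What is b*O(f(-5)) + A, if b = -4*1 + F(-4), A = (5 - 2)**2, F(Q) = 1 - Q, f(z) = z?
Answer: 4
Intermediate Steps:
A = 9 (A = 3**2 = 9)
b = 1 (b = -4*1 + (1 - 1*(-4)) = -4 + (1 + 4) = -4 + 5 = 1)
b*O(f(-5)) + A = 1*(-5) + 9 = -5 + 9 = 4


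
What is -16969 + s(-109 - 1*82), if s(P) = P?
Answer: -17160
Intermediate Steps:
-16969 + s(-109 - 1*82) = -16969 + (-109 - 1*82) = -16969 + (-109 - 82) = -16969 - 191 = -17160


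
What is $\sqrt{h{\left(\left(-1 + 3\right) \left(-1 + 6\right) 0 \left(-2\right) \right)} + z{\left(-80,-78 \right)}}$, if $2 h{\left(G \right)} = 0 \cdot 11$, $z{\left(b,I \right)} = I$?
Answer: $i \sqrt{78} \approx 8.8318 i$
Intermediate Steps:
$h{\left(G \right)} = 0$ ($h{\left(G \right)} = \frac{0 \cdot 11}{2} = \frac{1}{2} \cdot 0 = 0$)
$\sqrt{h{\left(\left(-1 + 3\right) \left(-1 + 6\right) 0 \left(-2\right) \right)} + z{\left(-80,-78 \right)}} = \sqrt{0 - 78} = \sqrt{-78} = i \sqrt{78}$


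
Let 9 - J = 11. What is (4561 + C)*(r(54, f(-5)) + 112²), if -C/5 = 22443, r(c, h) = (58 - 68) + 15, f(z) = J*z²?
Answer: -1350950046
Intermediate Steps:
J = -2 (J = 9 - 1*11 = 9 - 11 = -2)
f(z) = -2*z²
r(c, h) = 5 (r(c, h) = -10 + 15 = 5)
C = -112215 (C = -5*22443 = -112215)
(4561 + C)*(r(54, f(-5)) + 112²) = (4561 - 112215)*(5 + 112²) = -107654*(5 + 12544) = -107654*12549 = -1350950046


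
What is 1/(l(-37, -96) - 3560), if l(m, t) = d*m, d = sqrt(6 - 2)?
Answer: -1/3634 ≈ -0.00027518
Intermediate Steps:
d = 2 (d = sqrt(4) = 2)
l(m, t) = 2*m
1/(l(-37, -96) - 3560) = 1/(2*(-37) - 3560) = 1/(-74 - 3560) = 1/(-3634) = -1/3634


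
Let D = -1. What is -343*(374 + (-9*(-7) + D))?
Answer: -149548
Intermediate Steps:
-343*(374 + (-9*(-7) + D)) = -343*(374 + (-9*(-7) - 1)) = -343*(374 + (63 - 1)) = -343*(374 + 62) = -343*436 = -149548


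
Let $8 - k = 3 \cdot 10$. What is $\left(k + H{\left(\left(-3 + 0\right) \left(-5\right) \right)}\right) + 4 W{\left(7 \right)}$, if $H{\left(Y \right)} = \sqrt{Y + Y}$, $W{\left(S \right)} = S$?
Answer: $6 + \sqrt{30} \approx 11.477$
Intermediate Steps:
$k = -22$ ($k = 8 - 3 \cdot 10 = 8 - 30 = -22$)
$H{\left(Y \right)} = \sqrt{2} \sqrt{Y}$ ($H{\left(Y \right)} = \sqrt{2 Y} = \sqrt{2} \sqrt{Y}$)
$\left(k + H{\left(\left(-3 + 0\right) \left(-5\right) \right)}\right) + 4 W{\left(7 \right)} = \left(-22 + \sqrt{2} \sqrt{\left(-3 + 0\right) \left(-5\right)}\right) + 4 \cdot 7 = \left(-22 + \sqrt{2} \sqrt{\left(-3\right) \left(-5\right)}\right) + 28 = \left(-22 + \sqrt{2} \sqrt{15}\right) + 28 = \left(-22 + \sqrt{30}\right) + 28 = 6 + \sqrt{30}$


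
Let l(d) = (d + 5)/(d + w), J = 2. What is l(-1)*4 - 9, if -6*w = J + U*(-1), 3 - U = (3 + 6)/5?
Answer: -393/17 ≈ -23.118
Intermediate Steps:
U = 6/5 (U = 3 - (3 + 6)/5 = 3 - 9/5 = 6/5 ≈ 1.2000)
w = -2/15 (w = -(2 + (6/5)*(-1))/6 = -(2 - 6/5)/6 = -1/6*4/5 = -2/15 ≈ -0.13333)
l(d) = (5 + d)/(-2/15 + d) (l(d) = (d + 5)/(d - 2/15) = (5 + d)/(-2/15 + d))
l(-1)*4 - 9 = (15*(5 - 1)/(-2 + 15*(-1)))*4 - 9 = (15*4/(-2 - 15))*4 - 9 = (15*4/(-17))*4 - 9 = (15*(-1/17)*4)*4 - 9 = -60/17*4 - 9 = -240/17 - 9 = -393/17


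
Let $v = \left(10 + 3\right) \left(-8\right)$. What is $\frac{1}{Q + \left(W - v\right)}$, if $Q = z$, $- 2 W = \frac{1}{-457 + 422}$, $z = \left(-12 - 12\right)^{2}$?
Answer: $\frac{70}{47601} \approx 0.0014706$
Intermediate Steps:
$z = 576$ ($z = \left(-24\right)^{2} = 576$)
$W = \frac{1}{70}$ ($W = - \frac{1}{2 \left(-457 + 422\right)} = - \frac{1}{2 \left(-35\right)} = \left(- \frac{1}{2}\right) \left(- \frac{1}{35}\right) = \frac{1}{70} \approx 0.014286$)
$v = -104$ ($v = 13 \left(-8\right) = -104$)
$Q = 576$
$\frac{1}{Q + \left(W - v\right)} = \frac{1}{576 + \left(\frac{1}{70} - -104\right)} = \frac{1}{576 + \left(\frac{1}{70} + 104\right)} = \frac{1}{576 + \frac{7281}{70}} = \frac{1}{\frac{47601}{70}} = \frac{70}{47601}$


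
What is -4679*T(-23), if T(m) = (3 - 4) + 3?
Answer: -9358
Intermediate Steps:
T(m) = 2 (T(m) = -1 + 3 = 2)
-4679*T(-23) = -4679*2 = -9358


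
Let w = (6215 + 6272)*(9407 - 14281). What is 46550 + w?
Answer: -60815088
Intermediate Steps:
w = -60861638 (w = 12487*(-4874) = -60861638)
46550 + w = 46550 - 60861638 = -60815088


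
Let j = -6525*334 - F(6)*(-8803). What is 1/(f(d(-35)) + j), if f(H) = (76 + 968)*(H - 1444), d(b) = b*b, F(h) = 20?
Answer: -1/2231926 ≈ -4.4804e-7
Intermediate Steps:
d(b) = b**2
f(H) = -1507536 + 1044*H (f(H) = 1044*(-1444 + H) = -1507536 + 1044*H)
j = -2003290 (j = -6525*334 - 20*(-8803) = -2179350 - 1*(-176060) = -2179350 + 176060 = -2003290)
1/(f(d(-35)) + j) = 1/((-1507536 + 1044*(-35)**2) - 2003290) = 1/((-1507536 + 1044*1225) - 2003290) = 1/((-1507536 + 1278900) - 2003290) = 1/(-228636 - 2003290) = 1/(-2231926) = -1/2231926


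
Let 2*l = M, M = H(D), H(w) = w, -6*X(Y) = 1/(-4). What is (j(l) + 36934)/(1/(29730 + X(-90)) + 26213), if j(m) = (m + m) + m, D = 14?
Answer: 26368168555/18703525997 ≈ 1.4098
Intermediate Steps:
X(Y) = 1/24 (X(Y) = -⅙/(-4) = -⅙*(-¼) = 1/24)
M = 14
l = 7 (l = (½)*14 = 7)
j(m) = 3*m (j(m) = 2*m + m = 3*m)
(j(l) + 36934)/(1/(29730 + X(-90)) + 26213) = (3*7 + 36934)/(1/(29730 + 1/24) + 26213) = (21 + 36934)/(1/(713521/24) + 26213) = 36955/(24/713521 + 26213) = 36955/(18703525997/713521) = 36955*(713521/18703525997) = 26368168555/18703525997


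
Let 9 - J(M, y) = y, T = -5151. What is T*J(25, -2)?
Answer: -56661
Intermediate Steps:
J(M, y) = 9 - y
T*J(25, -2) = -5151*(9 - 1*(-2)) = -5151*(9 + 2) = -5151*11 = -56661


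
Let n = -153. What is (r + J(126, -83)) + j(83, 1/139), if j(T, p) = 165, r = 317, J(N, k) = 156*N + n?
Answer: 19985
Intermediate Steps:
J(N, k) = -153 + 156*N (J(N, k) = 156*N - 153 = -153 + 156*N)
(r + J(126, -83)) + j(83, 1/139) = (317 + (-153 + 156*126)) + 165 = (317 + (-153 + 19656)) + 165 = (317 + 19503) + 165 = 19820 + 165 = 19985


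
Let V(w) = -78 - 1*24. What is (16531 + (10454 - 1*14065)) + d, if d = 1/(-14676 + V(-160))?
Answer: 190931759/14778 ≈ 12920.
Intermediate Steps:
V(w) = -102 (V(w) = -78 - 24 = -102)
d = -1/14778 (d = 1/(-14676 - 102) = 1/(-14778) = -1/14778 ≈ -6.7668e-5)
(16531 + (10454 - 1*14065)) + d = (16531 + (10454 - 1*14065)) - 1/14778 = (16531 + (10454 - 14065)) - 1/14778 = (16531 - 3611) - 1/14778 = 12920 - 1/14778 = 190931759/14778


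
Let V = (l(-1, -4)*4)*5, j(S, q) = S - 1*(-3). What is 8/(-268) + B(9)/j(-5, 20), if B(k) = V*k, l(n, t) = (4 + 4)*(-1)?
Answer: 48238/67 ≈ 719.97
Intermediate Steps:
l(n, t) = -8 (l(n, t) = 8*(-1) = -8)
j(S, q) = 3 + S (j(S, q) = S + 3 = 3 + S)
V = -160 (V = -8*4*5 = -32*5 = -160)
B(k) = -160*k
8/(-268) + B(9)/j(-5, 20) = 8/(-268) + (-160*9)/(3 - 5) = 8*(-1/268) - 1440/(-2) = -2/67 - 1440*(-½) = -2/67 + 720 = 48238/67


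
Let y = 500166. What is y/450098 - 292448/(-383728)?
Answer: 10111186211/5397350167 ≈ 1.8734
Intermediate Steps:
y/450098 - 292448/(-383728) = 500166/450098 - 292448/(-383728) = 500166*(1/450098) - 292448*(-1/383728) = 250083/225049 + 18278/23983 = 10111186211/5397350167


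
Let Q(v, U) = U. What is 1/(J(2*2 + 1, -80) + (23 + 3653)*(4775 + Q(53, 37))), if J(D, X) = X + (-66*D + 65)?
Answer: 1/17688567 ≈ 5.6534e-8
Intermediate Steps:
J(D, X) = 65 + X - 66*D (J(D, X) = X + (65 - 66*D) = 65 + X - 66*D)
1/(J(2*2 + 1, -80) + (23 + 3653)*(4775 + Q(53, 37))) = 1/((65 - 80 - 66*(2*2 + 1)) + (23 + 3653)*(4775 + 37)) = 1/((65 - 80 - 66*(4 + 1)) + 3676*4812) = 1/((65 - 80 - 66*5) + 17688912) = 1/((65 - 80 - 330) + 17688912) = 1/(-345 + 17688912) = 1/17688567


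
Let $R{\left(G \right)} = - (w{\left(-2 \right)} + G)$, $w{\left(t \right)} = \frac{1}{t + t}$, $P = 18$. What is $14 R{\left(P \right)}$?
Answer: $- \frac{497}{2} \approx -248.5$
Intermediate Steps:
$w{\left(t \right)} = \frac{1}{2 t}$
$R{\left(G \right)} = \frac{1}{4} - G$ ($R{\left(G \right)} = - (\frac{1}{2 \left(-2\right)} + G) = - (\frac{1}{2} \left(- \frac{1}{2}\right) + G) = - (- \frac{1}{4} + G) = \frac{1}{4} - G$)
$14 R{\left(P \right)} = 14 \left(\frac{1}{4} - 18\right) = 14 \left(- \frac{71}{4}\right) = - \frac{497}{2}$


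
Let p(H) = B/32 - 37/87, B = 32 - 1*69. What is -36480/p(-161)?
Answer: 101560320/4403 ≈ 23066.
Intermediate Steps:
B = -37 (B = 32 - 69 = -37)
p(H) = -4403/2784 (p(H) = -37/32 - 37/87 = -4403/2784)
-36480/p(-161) = -36480/(-4403/2784) = -36480*(-2784/4403) = 101560320/4403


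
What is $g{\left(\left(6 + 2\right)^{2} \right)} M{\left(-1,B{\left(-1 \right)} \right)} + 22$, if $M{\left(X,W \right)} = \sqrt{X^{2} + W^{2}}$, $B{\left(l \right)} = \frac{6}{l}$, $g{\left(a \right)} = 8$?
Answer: $22 + 8 \sqrt{37} \approx 70.662$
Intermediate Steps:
$M{\left(X,W \right)} = \sqrt{W^{2} + X^{2}}$
$g{\left(\left(6 + 2\right)^{2} \right)} M{\left(-1,B{\left(-1 \right)} \right)} + 22 = 8 \sqrt{\left(\frac{6}{-1}\right)^{2} + \left(-1\right)^{2}} + 22 = 8 \sqrt{\left(6 \left(-1\right)\right)^{2} + 1} + 22 = 8 \sqrt{\left(-6\right)^{2} + 1} + 22 = 8 \sqrt{36 + 1} + 22 = 8 \sqrt{37} + 22 = 22 + 8 \sqrt{37}$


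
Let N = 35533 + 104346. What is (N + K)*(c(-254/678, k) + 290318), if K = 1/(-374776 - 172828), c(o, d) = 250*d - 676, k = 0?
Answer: 11093042391990215/273802 ≈ 4.0515e+10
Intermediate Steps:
c(o, d) = -676 + 250*d
N = 139879
K = -1/547604 (K = 1/(-547604) = -1/547604 ≈ -1.8261e-6)
(N + K)*(c(-254/678, k) + 290318) = (139879 - 1/547604)*((-676 + 250*0) + 290318) = 76598299915*((-676 + 0) + 290318)/547604 = 76598299915*(-676 + 290318)/547604 = (76598299915/547604)*289642 = 11093042391990215/273802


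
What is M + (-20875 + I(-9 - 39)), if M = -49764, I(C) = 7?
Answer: -70632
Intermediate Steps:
M + (-20875 + I(-9 - 39)) = -49764 + (-20875 + 7) = -49764 - 20868 = -70632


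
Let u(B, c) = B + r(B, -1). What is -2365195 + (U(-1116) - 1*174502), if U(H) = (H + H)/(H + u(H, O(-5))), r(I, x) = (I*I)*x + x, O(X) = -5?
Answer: -3168752008001/1247689 ≈ -2.5397e+6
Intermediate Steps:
r(I, x) = x + x*I² (r(I, x) = I²*x + x = x*I² + x = x + x*I²)
u(B, c) = -1 + B - B² (u(B, c) = B - (1 + B²) = B + (-1 - B²) = -1 + B - B²)
U(H) = 2*H/(-1 - H² + 2*H) (U(H) = (H + H)/(H + (-1 + H - H²)) = (2*H)/(-1 - H² + 2*H) = 2*H/(-1 - H² + 2*H))
-2365195 + (U(-1116) - 1*174502) = -2365195 + (-2*(-1116)/(1 + (-1116)² - 2*(-1116)) - 1*174502) = -2365195 + (-2*(-1116)/(1 + 1245456 + 2232) - 174502) = -2365195 + (-2*(-1116)/1247689 - 174502) = -2365195 + (-2*(-1116)*1/1247689 - 174502) = -2365195 + (2232/1247689 - 174502) = -2365195 - 217724223646/1247689 = -3168752008001/1247689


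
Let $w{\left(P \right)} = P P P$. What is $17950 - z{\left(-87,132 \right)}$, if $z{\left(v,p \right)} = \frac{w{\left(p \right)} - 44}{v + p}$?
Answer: $- \frac{1492174}{45} \approx -33159.0$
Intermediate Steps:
$w{\left(P \right)} = P^{3}$ ($w{\left(P \right)} = P^{2} P = P^{3}$)
$z{\left(v,p \right)} = \frac{-44 + p^{3}}{p + v}$ ($z{\left(v,p \right)} = \frac{p^{3} - 44}{v + p} = \frac{-44 + p^{3}}{p + v}$)
$17950 - z{\left(-87,132 \right)} = 17950 - \frac{-44 + 132^{3}}{132 - 87} = 17950 - \frac{-44 + 2299968}{45} = 17950 - \frac{1}{45} \cdot 2299924 = 17950 - \frac{2299924}{45} = - \frac{1492174}{45}$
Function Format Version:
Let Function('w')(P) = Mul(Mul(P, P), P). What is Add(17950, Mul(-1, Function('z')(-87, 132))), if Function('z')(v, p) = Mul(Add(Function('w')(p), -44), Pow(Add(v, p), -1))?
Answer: Rational(-1492174, 45) ≈ -33159.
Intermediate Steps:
Function('w')(P) = Pow(P, 3) (Function('w')(P) = Mul(Pow(P, 2), P) = Pow(P, 3))
Function('z')(v, p) = Mul(Pow(Add(p, v), -1), Add(-44, Pow(p, 3))) (Function('z')(v, p) = Mul(Add(Pow(p, 3), -44), Pow(Add(v, p), -1)) = Mul(Add(-44, Pow(p, 3)), Pow(Add(p, v), -1)) = Mul(Pow(Add(p, v), -1), Add(-44, Pow(p, 3))))
Add(17950, Mul(-1, Function('z')(-87, 132))) = Add(17950, Mul(-1, Mul(Pow(Add(132, -87), -1), Add(-44, Pow(132, 3))))) = Add(17950, Mul(-1, Mul(Pow(45, -1), Add(-44, 2299968)))) = Add(17950, Mul(-1, Mul(Rational(1, 45), 2299924))) = Add(17950, Mul(-1, Rational(2299924, 45))) = Add(17950, Rational(-2299924, 45)) = Rational(-1492174, 45)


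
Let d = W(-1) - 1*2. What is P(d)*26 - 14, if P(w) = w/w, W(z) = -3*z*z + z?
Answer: 12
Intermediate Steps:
W(z) = z - 3*z² (W(z) = -3*z² + z = z - 3*z²)
d = -6 (d = -(1 - 3*(-1)) - 1*2 = -(1 + 3) - 2 = -1*4 - 2 = -4 - 2 = -6)
P(w) = 1
P(d)*26 - 14 = 1*26 - 14 = 26 - 14 = 12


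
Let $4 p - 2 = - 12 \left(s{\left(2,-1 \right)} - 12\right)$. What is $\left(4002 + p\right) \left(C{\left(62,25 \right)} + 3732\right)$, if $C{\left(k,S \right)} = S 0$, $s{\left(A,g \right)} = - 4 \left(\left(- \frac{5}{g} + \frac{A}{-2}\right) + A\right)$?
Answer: $15340386$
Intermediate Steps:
$s{\left(A,g \right)} = - 2 A + \frac{20}{g}$ ($s{\left(A,g \right)} = - 4 \left(\left(- \frac{5}{g} + A \left(- \frac{1}{2}\right)\right) + A\right) = - 4 \left(\left(- \frac{5}{g} - \frac{A}{2}\right) + A\right) = - 4 \left(\frac{A}{2} - \frac{5}{g}\right) = - 2 A + \frac{20}{g}$)
$C{\left(k,S \right)} = 0$
$p = \frac{217}{2}$ ($p = \frac{1}{2} + \frac{\left(-12\right) \left(\left(\left(-2\right) 2 + \frac{20}{-1}\right) - 12\right)}{4} = \frac{1}{2} + \frac{\left(-12\right) \left(\left(-4 + 20 \left(-1\right)\right) - 12\right)}{4} = \frac{1}{2} + \frac{\left(-12\right) \left(\left(-4 - 20\right) - 12\right)}{4} = \frac{1}{2} + \frac{\left(-12\right) \left(-24 - 12\right)}{4} = \frac{1}{2} + \frac{\left(-12\right) \left(-36\right)}{4} = \frac{1}{2} + \frac{1}{4} \cdot 432 = \frac{1}{2} + 108 = \frac{217}{2} \approx 108.5$)
$\left(4002 + p\right) \left(C{\left(62,25 \right)} + 3732\right) = \left(4002 + \frac{217}{2}\right) \left(0 + 3732\right) = \frac{8221}{2} \cdot 3732 = 15340386$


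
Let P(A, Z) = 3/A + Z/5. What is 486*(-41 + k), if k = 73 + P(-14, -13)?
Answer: 496449/35 ≈ 14184.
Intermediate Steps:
P(A, Z) = 3/A + Z/5 (P(A, Z) = 3/A + Z*(1/5) = 3/A + Z/5)
k = 4913/70 (k = 73 + (3/(-14) + (1/5)*(-13)) = 73 + (3*(-1/14) - 13/5) = 73 + (-3/14 - 13/5) = 73 - 197/70 = 4913/70 ≈ 70.186)
486*(-41 + k) = 486*(-41 + 4913/70) = 486*(2043/70) = 496449/35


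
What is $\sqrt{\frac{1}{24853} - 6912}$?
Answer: $\frac{i \sqrt{4269346136555}}{24853} \approx 83.138 i$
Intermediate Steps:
$\sqrt{\frac{1}{24853} - 6912} = \sqrt{- \frac{171783935}{24853}} = \frac{i \sqrt{4269346136555}}{24853}$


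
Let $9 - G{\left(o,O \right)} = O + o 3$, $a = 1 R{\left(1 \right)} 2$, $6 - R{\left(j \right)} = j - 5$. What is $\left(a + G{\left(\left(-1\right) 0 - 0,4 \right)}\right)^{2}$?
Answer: $625$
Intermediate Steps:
$R{\left(j \right)} = 11 - j$ ($R{\left(j \right)} = 6 - \left(j - 5\right) = 6 - \left(-5 + j\right) = 11 - j$)
$a = 20$ ($a = 1 \left(11 - 1\right) 2 = 1 \cdot 10 \cdot 2 = 10 \cdot 2 = 20$)
$G{\left(o,O \right)} = 9 - O - 3 o$ ($G{\left(o,O \right)} = 9 - \left(O + o 3\right) = 9 - \left(O + 3 o\right) = 9 - O - 3 o$)
$\left(a + G{\left(\left(-1\right) 0 - 0,4 \right)}\right)^{2} = \left(20 - \left(-5 + 3 \left(\left(-1\right) 0 - 0\right)\right)\right)^{2} = \left(20 - \left(-5 + 3 \left(0 + 0\right)\right)\right)^{2} = \left(20 - -5\right)^{2} = \left(20 + \left(9 - 4 + 0\right)\right)^{2} = \left(20 + 5\right)^{2} = 25^{2} = 625$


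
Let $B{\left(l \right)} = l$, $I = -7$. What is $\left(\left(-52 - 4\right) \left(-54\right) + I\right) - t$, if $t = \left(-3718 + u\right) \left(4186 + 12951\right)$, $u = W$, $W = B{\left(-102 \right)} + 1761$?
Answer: $35288100$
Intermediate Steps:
$W = 1659$ ($W = -102 + 1761 = 1659$)
$u = 1659$
$t = -35285083$ ($t = \left(-3718 + 1659\right) \left(4186 + 12951\right) = \left(-2059\right) 17137 = -35285083$)
$\left(\left(-52 - 4\right) \left(-54\right) + I\right) - t = \left(\left(-52 - 4\right) \left(-54\right) - 7\right) - -35285083 = \left(\left(-56\right) \left(-54\right) - 7\right) + 35285083 = \left(3024 - 7\right) + 35285083 = 3017 + 35285083 = 35288100$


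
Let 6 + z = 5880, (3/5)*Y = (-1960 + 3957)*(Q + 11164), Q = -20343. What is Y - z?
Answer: -91669937/3 ≈ -3.0557e+7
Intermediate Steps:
Y = -91652315/3 (Y = 5*((-1960 + 3957)*(-20343 + 11164))/3 = 5*(1997*(-9179))/3 = (5/3)*(-18330463) = -91652315/3 ≈ -3.0551e+7)
z = 5874 (z = -6 + 5880 = 5874)
Y - z = -91652315/3 - 1*5874 = -91652315/3 - 5874 = -91669937/3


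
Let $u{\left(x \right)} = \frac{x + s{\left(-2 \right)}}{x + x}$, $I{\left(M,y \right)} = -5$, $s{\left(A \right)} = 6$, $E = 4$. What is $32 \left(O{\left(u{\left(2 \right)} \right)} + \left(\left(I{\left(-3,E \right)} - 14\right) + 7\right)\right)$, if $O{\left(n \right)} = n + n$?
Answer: $-256$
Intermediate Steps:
$u{\left(x \right)} = \frac{6 + x}{2 x}$ ($u{\left(x \right)} = \frac{x + 6}{x + x} = \frac{6 + x}{2 x}$)
$O{\left(n \right)} = 2 n$
$32 \left(O{\left(u{\left(2 \right)} \right)} + \left(\left(I{\left(-3,E \right)} - 14\right) + 7\right)\right) = 32 \left(2 \frac{6 + 2}{2 \cdot 2} + \left(\left(-5 - 14\right) + 7\right)\right) = 32 \left(2 \cdot \frac{1}{2} \cdot \frac{1}{2} \cdot 8 + \left(-19 + 7\right)\right) = 32 \left(2 \cdot 2 - 12\right) = 32 \left(4 - 12\right) = 32 \left(-8\right) = -256$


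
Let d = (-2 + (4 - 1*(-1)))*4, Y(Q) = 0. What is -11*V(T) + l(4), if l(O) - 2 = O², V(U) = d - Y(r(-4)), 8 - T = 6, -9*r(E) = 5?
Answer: -114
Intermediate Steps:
r(E) = -5/9 (r(E) = -⅑*5 = -5/9)
d = 12 (d = (-2 + (4 + 1))*4 = (-2 + 5)*4 = 3*4 = 12)
T = 2 (T = 8 - 1*6 = 8 - 6 = 2)
V(U) = 12 (V(U) = 12 - 1*0 = 12 + 0 = 12)
l(O) = 2 + O²
-11*V(T) + l(4) = -11*12 + (2 + 4²) = -132 + (2 + 16) = -132 + 18 = -114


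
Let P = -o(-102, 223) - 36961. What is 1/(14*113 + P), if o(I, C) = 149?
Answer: -1/35528 ≈ -2.8147e-5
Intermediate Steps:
P = -37110 (P = -1*149 - 36961 = -149 - 36961 = -37110)
1/(14*113 + P) = 1/(14*113 - 37110) = 1/(1582 - 37110) = 1/(-35528) = -1/35528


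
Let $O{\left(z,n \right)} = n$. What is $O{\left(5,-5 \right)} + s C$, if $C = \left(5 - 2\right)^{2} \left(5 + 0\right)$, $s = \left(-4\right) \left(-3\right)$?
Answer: $535$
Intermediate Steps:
$s = 12$
$C = 45$ ($C = 3^{2} \cdot 5 = 9 \cdot 5 = 45$)
$O{\left(5,-5 \right)} + s C = -5 + 12 \cdot 45 = -5 + 540 = 535$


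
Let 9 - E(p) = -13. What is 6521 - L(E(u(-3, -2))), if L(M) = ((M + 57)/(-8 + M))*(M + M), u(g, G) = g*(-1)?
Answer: 43909/7 ≈ 6272.7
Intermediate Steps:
u(g, G) = -g
E(p) = 22 (E(p) = 9 - 1*(-13) = 9 + 13 = 22)
L(M) = 2*M*(57 + M)/(-8 + M) (L(M) = ((57 + M)/(-8 + M))*(2*M) = 2*M*(57 + M)/(-8 + M))
6521 - L(E(u(-3, -2))) = 6521 - 2*22*(57 + 22)/(-8 + 22) = 6521 - 2*22*79/14 = 6521 - 1*1738/7 = 6521 - 1738/7 = 43909/7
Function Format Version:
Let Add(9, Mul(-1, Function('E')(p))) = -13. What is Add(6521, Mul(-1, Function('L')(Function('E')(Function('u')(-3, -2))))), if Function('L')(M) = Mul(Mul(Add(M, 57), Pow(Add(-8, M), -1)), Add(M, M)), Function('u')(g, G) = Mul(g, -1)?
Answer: Rational(43909, 7) ≈ 6272.7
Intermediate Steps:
Function('u')(g, G) = Mul(-1, g)
Function('E')(p) = 22 (Function('E')(p) = Add(9, Mul(-1, -13)) = Add(9, 13) = 22)
Function('L')(M) = Mul(2, M, Pow(Add(-8, M), -1), Add(57, M)) (Function('L')(M) = Mul(Mul(Add(57, M), Pow(Add(-8, M), -1)), Mul(2, M)) = Mul(Mul(Pow(Add(-8, M), -1), Add(57, M)), Mul(2, M)) = Mul(2, M, Pow(Add(-8, M), -1), Add(57, M)))
Add(6521, Mul(-1, Function('L')(Function('E')(Function('u')(-3, -2))))) = Add(6521, Mul(-1, Mul(2, 22, Pow(Add(-8, 22), -1), Add(57, 22)))) = Add(6521, Mul(-1, Mul(2, 22, Pow(14, -1), 79))) = Add(6521, Mul(-1, Mul(2, 22, Rational(1, 14), 79))) = Add(6521, Mul(-1, Rational(1738, 7))) = Add(6521, Rational(-1738, 7)) = Rational(43909, 7)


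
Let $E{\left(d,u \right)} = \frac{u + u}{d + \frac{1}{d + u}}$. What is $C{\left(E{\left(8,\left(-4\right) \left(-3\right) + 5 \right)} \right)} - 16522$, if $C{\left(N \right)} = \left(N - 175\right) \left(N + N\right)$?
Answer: $- \frac{725857822}{40401} \approx -17966.0$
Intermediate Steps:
$E{\left(d,u \right)} = \frac{2 u}{d + \frac{1}{d + u}}$
$C{\left(N \right)} = 2 N \left(-175 + N\right)$ ($C{\left(N \right)} = \left(-175 + N\right) 2 N = 2 N \left(-175 + N\right)$)
$C{\left(E{\left(8,\left(-4\right) \left(-3\right) + 5 \right)} \right)} - 16522 = 2 \frac{2 \left(\left(-4\right) \left(-3\right) + 5\right) \left(8 + \left(\left(-4\right) \left(-3\right) + 5\right)\right)}{1 + 8^{2} + 8 \left(\left(-4\right) \left(-3\right) + 5\right)} \left(-175 + \frac{2 \left(\left(-4\right) \left(-3\right) + 5\right) \left(8 + \left(\left(-4\right) \left(-3\right) + 5\right)\right)}{1 + 8^{2} + 8 \left(\left(-4\right) \left(-3\right) + 5\right)}\right) - 16522 = 2 \frac{2 \left(12 + 5\right) \left(8 + \left(12 + 5\right)\right)}{1 + 64 + 8 \left(12 + 5\right)} \left(-175 + \frac{2 \left(12 + 5\right) \left(8 + \left(12 + 5\right)\right)}{1 + 64 + 8 \left(12 + 5\right)}\right) - 16522 = 2 \cdot 2 \cdot 17 \frac{1}{1 + 64 + 8 \cdot 17} \left(8 + 17\right) \left(-175 + 2 \cdot 17 \frac{1}{1 + 64 + 8 \cdot 17} \left(8 + 17\right)\right) - 16522 = 2 \cdot 2 \cdot 17 \frac{1}{1 + 64 + 136} \cdot 25 \left(-175 + 2 \cdot 17 \frac{1}{1 + 64 + 136} \cdot 25\right) - 16522 = 2 \cdot 2 \cdot 17 \cdot \frac{1}{201} \cdot 25 \left(-175 + 2 \cdot 17 \cdot \frac{1}{201} \cdot 25\right) - 16522 = 2 \cdot \frac{850}{201} \left(-175 + \frac{850}{201}\right) - 16522 = 2 \cdot \frac{850}{201} \left(- \frac{34325}{201}\right) - 16522 = - \frac{58352500}{40401} - 16522 = - \frac{725857822}{40401}$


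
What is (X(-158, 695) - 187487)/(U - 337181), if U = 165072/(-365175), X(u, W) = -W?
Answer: 22906453950/41043412249 ≈ 0.55810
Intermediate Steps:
U = -55024/121725 (U = 165072*(-1/365175) = -55024/121725 ≈ -0.45204)
(X(-158, 695) - 187487)/(U - 337181) = (-1*695 - 187487)/(-55024/121725 - 337181) = (-695 - 187487)/(-41043412249/121725) = -188182*(-121725/41043412249) = 22906453950/41043412249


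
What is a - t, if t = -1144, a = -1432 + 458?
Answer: 170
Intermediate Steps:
a = -974
a - t = -974 - 1*(-1144) = -974 + 1144 = 170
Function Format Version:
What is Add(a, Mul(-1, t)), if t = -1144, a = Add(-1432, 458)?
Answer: 170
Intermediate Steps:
a = -974
Add(a, Mul(-1, t)) = Add(-974, Mul(-1, -1144)) = Add(-974, 1144) = 170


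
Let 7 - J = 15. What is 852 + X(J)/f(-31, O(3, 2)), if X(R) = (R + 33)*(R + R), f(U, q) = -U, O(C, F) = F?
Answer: 26012/31 ≈ 839.10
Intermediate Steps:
J = -8 (J = 7 - 1*15 = 7 - 15 = -8)
X(R) = 2*R*(33 + R) (X(R) = (33 + R)*(2*R) = 2*R*(33 + R))
852 + X(J)/f(-31, O(3, 2)) = 852 + (2*(-8)*(33 - 8))/((-1*(-31))) = 852 + (2*(-8)*25)/31 = 852 - 400*1/31 = 852 - 400/31 = 26012/31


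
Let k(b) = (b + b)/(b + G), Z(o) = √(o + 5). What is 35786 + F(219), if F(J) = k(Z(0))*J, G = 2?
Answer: 37976 - 876*√5 ≈ 36017.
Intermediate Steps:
Z(o) = √(5 + o)
k(b) = 2*b/(2 + b) (k(b) = (b + b)/(b + 2) = (2*b)/(2 + b) = 2*b/(2 + b))
F(J) = 2*J*√5/(2 + √5) (F(J) = (2*√(5 + 0)/(2 + √(5 + 0)))*J = (2*√5/(2 + √5))*J = 2*J*√5/(2 + √5))
35786 + F(219) = 35786 + (10*219 - 4*219*√5) = 35786 + (2190 - 876*√5) = 37976 - 876*√5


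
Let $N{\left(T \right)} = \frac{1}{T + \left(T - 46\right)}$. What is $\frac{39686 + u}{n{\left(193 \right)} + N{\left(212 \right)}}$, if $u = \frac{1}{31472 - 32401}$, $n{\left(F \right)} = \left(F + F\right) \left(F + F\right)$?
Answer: $\frac{13936214754}{52321734281} \approx 0.26636$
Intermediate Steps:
$N{\left(T \right)} = \frac{1}{-46 + 2 T}$ ($N{\left(T \right)} = \frac{1}{T + \left(T - 46\right)} = \frac{1}{T + \left(-46 + T\right)} = \frac{1}{-46 + 2 T}$)
$n{\left(F \right)} = 4 F^{2}$ ($n{\left(F \right)} = 2 F 2 F = 4 F^{2}$)
$u = - \frac{1}{929}$ ($u = \frac{1}{-929} = - \frac{1}{929} \approx -0.0010764$)
$\frac{39686 + u}{n{\left(193 \right)} + N{\left(212 \right)}} = \frac{39686 - \frac{1}{929}}{4 \cdot 193^{2} + \frac{1}{2 \left(-23 + 212\right)}} = \frac{36868293}{929 \left(4 \cdot 37249 + \frac{1}{2 \cdot 189}\right)} = \frac{36868293}{929 \left(148996 + \frac{1}{2} \cdot \frac{1}{189}\right)} = \frac{36868293}{929 \left(148996 + \frac{1}{378}\right)} = \frac{36868293}{929 \cdot \frac{56320489}{378}} = \frac{36868293}{929} \cdot \frac{378}{56320489} = \frac{13936214754}{52321734281}$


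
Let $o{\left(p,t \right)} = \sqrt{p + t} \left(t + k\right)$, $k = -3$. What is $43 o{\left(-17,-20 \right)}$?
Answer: $- 989 i \sqrt{37} \approx - 6015.9 i$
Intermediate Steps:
$o{\left(p,t \right)} = \sqrt{p + t} \left(-3 + t\right)$ ($o{\left(p,t \right)} = \sqrt{p + t} \left(t - 3\right) = \sqrt{p + t} \left(-3 + t\right)$)
$43 o{\left(-17,-20 \right)} = 43 \sqrt{-17 - 20} \left(-3 - 20\right) = 43 \sqrt{-37} \left(-23\right) = 43 i \sqrt{37} \left(-23\right) = 43 \left(- 23 i \sqrt{37}\right) = - 989 i \sqrt{37}$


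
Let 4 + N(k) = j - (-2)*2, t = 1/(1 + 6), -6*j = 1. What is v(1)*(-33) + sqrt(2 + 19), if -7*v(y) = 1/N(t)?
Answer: -198/7 + sqrt(21) ≈ -23.703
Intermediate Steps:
j = -1/6 (j = -1/6*1 = -1/6 ≈ -0.16667)
t = 1/7 ≈ 0.14286
N(k) = -1/6 (N(k) = -4 + (-1/6 - (-2)*2) = -4 + (-1/6 - 1*(-4)) = -4 + (-1/6 + 4) = -4 + 23/6 = -1/6)
v(y) = 6/7 (v(y) = -1/(7*(-1/6)) = -1/7*(-6) = 6/7)
v(1)*(-33) + sqrt(2 + 19) = (6/7)*(-33) + sqrt(2 + 19) = -198/7 + sqrt(21)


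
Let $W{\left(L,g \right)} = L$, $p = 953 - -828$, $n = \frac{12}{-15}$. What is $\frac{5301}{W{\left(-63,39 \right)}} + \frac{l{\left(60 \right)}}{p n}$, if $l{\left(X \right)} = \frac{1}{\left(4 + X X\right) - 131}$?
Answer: $- \frac{14572833063}{173191564} \approx -84.143$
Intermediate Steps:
$n = - \frac{4}{5}$ ($n = 12 \left(- \frac{1}{15}\right) = - \frac{4}{5} \approx -0.8$)
$l{\left(X \right)} = \frac{1}{-127 + X^{2}}$ ($l{\left(X \right)} = \frac{1}{\left(4 + X^{2}\right) - 131} = \frac{1}{-127 + X^{2}}$)
$p = 1781$ ($p = 953 + 828 = 1781$)
$\frac{5301}{W{\left(-63,39 \right)}} + \frac{l{\left(60 \right)}}{p n} = \frac{5301}{-63} + \frac{1}{\left(-127 + 60^{2}\right) 1781 \left(- \frac{4}{5}\right)} = 5301 \left(- \frac{1}{63}\right) + \frac{1}{\left(-127 + 3600\right) \left(- \frac{7124}{5}\right)} = - \frac{589}{7} + \frac{1}{3473} \left(- \frac{5}{7124}\right) = - \frac{589}{7} - \frac{5}{24741652} = - \frac{14572833063}{173191564}$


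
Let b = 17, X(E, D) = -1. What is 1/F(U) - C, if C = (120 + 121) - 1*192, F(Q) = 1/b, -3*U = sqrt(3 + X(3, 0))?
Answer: -32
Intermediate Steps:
U = -sqrt(2)/3 (U = -sqrt(3 - 1)/3 = -sqrt(2)/3 ≈ -0.47140)
F(Q) = 1/17
C = 49 (C = 241 - 192 = 49)
1/F(U) - C = 1/(1/17) - 1*49 = 17 - 49 = -32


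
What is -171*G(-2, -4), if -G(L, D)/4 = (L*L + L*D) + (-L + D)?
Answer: 6840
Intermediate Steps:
G(L, D) = -4*D - 4*L² + 4*L - 4*D*L (G(L, D) = -4*((L*L + L*D) + (-L + D)) = -4*((L² + D*L) + (D - L)) = -4*(D + L² - L + D*L) = -4*D - 4*L² + 4*L - 4*D*L)
-171*G(-2, -4) = -171*(-4*(-4) - 4*(-2)² + 4*(-2) - 4*(-4)*(-2)) = -171*(16 - 4*4 - 8 - 32) = -171*(16 - 16 - 8 - 32) = -171*(-40) = 6840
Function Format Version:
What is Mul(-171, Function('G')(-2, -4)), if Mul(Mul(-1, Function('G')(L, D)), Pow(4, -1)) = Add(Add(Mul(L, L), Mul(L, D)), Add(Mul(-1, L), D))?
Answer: 6840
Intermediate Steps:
Function('G')(L, D) = Add(Mul(-4, D), Mul(-4, Pow(L, 2)), Mul(4, L), Mul(-4, D, L)) (Function('G')(L, D) = Mul(-4, Add(Add(Mul(L, L), Mul(L, D)), Add(Mul(-1, L), D))) = Mul(-4, Add(Add(Pow(L, 2), Mul(D, L)), Add(D, Mul(-1, L)))) = Mul(-4, Add(D, Pow(L, 2), Mul(-1, L), Mul(D, L))) = Add(Mul(-4, D), Mul(-4, Pow(L, 2)), Mul(4, L), Mul(-4, D, L)))
Mul(-171, Function('G')(-2, -4)) = Mul(-171, Add(Mul(-4, -4), Mul(-4, Pow(-2, 2)), Mul(4, -2), Mul(-4, -4, -2))) = Mul(-171, Add(16, Mul(-4, 4), -8, -32)) = Mul(-171, Add(16, -16, -8, -32)) = Mul(-171, -40) = 6840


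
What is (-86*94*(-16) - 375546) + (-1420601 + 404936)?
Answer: -1261867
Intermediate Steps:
(-86*94*(-16) - 375546) + (-1420601 + 404936) = (-8084*(-16) - 375546) - 1015665 = (129344 - 375546) - 1015665 = -246202 - 1015665 = -1261867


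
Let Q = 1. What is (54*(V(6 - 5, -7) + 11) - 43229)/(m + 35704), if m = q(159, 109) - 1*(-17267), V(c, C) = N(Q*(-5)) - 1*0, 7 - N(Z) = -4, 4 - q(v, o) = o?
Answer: -42041/52866 ≈ -0.79524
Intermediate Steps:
q(v, o) = 4 - o
N(Z) = 11 (N(Z) = 7 - 1*(-4) = 7 + 4 = 11)
V(c, C) = 11 (V(c, C) = 11 - 1*0 = 11 + 0 = 11)
m = 17162 (m = (4 - 1*109) - 1*(-17267) = (4 - 109) + 17267 = -105 + 17267 = 17162)
(54*(V(6 - 5, -7) + 11) - 43229)/(m + 35704) = (54*(11 + 11) - 43229)/(17162 + 35704) = (54*22 - 43229)/52866 = (1188 - 43229)*(1/52866) = -42041*1/52866 = -42041/52866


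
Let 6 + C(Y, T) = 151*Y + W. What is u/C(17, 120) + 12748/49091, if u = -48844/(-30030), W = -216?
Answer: 64294030186/246928957275 ≈ 0.26037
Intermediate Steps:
C(Y, T) = -222 + 151*Y (C(Y, T) = -6 + (151*Y - 216) = -6 + (-216 + 151*Y) = -222 + 151*Y)
u = 24422/15015 (u = -48844*(-1/30030) = 24422/15015 ≈ 1.6265)
u/C(17, 120) + 12748/49091 = 24422/(15015*(-222 + 151*17)) + 12748/49091 = 24422/(15015*(-222 + 2567)) + 12748*(1/49091) = (24422/15015)/2345 + 12748/49091 = (24422/15015)*(1/2345) + 12748/49091 = 24422/35210175 + 12748/49091 = 64294030186/246928957275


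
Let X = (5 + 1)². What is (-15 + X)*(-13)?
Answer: -273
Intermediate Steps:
X = 36 (X = 6² = 36)
(-15 + X)*(-13) = (-15 + 36)*(-13) = 21*(-13) = -273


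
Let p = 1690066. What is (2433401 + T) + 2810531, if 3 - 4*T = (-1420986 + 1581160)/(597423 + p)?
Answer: 47981753769285/9149956 ≈ 5.2439e+6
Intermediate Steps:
T = 6702293/9149956 (T = ¾ - (-1420986 + 1581160)/(4*(597423 + 1690066)) = ¾ - 80087/(2*2287489) = ¾ - ¼*160174/2287489 = ¾ - 80087/4574978 = 6702293/9149956 ≈ 0.73249)
(2433401 + T) + 2810531 = (2433401 + 6702293/9149956) + 2810531 = 22265518782649/9149956 + 2810531 = 47981753769285/9149956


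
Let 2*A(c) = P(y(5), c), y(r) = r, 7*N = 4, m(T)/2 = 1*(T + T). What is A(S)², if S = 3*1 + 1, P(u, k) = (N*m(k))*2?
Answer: 4096/49 ≈ 83.592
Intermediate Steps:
m(T) = 4*T (m(T) = 2*(1*(T + T)) = 2*(1*(2*T)) = 2*(2*T) = 4*T)
N = 4/7 (N = (⅐)*4 = 4/7 ≈ 0.57143)
P(u, k) = 32*k/7 (P(u, k) = (4*(4*k)/7)*2 = (16*k/7)*2 = 32*k/7)
S = 4 (S = 3 + 1 = 4)
A(c) = 16*c/7 (A(c) = (32*c/7)/2 = 16*c/7)
A(S)² = ((16/7)*4)² = (64/7)² = 4096/49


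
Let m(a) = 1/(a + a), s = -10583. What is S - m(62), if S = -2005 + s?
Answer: -1560913/124 ≈ -12588.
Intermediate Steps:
S = -12588 (S = -2005 - 10583 = -12588)
m(a) = 1/(2*a)
S - m(62) = -12588 - 1/(2*62) = -12588 - 1*1/124 = -12588 - 1/124 = -1560913/124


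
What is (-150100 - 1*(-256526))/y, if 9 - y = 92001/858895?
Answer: 45704379635/3819027 ≈ 11968.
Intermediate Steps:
y = 7638054/858895 (y = 9 - 92001/858895 = 7638054/858895 ≈ 8.8929)
(-150100 - 1*(-256526))/y = (-150100 - 1*(-256526))/(7638054/858895) = (-150100 + 256526)*(858895/7638054) = 106426*(858895/7638054) = 45704379635/3819027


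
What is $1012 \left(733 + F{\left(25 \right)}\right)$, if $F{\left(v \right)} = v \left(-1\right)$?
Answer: $716496$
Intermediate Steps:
$F{\left(v \right)} = - v$
$1012 \left(733 + F{\left(25 \right)}\right) = 1012 \left(733 - 25\right) = 1012 \cdot 708 = 716496$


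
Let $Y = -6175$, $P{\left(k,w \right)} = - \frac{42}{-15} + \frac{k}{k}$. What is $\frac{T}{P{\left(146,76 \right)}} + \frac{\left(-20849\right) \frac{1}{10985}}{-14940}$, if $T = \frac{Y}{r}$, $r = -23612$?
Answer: $\frac{33397578011}{484388078850} \approx 0.068948$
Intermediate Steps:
$P{\left(k,w \right)} = \frac{19}{5}$ ($P{\left(k,w \right)} = \left(-42\right) \left(- \frac{1}{15}\right) + 1 = \frac{14}{5} + 1 = \frac{19}{5}$)
$T = \frac{6175}{23612}$ ($T = - \frac{6175}{-23612} = \left(-6175\right) \left(- \frac{1}{23612}\right) = \frac{6175}{23612} \approx 0.26152$)
$\frac{T}{P{\left(146,76 \right)}} + \frac{\left(-20849\right) \frac{1}{10985}}{-14940} = \frac{6175}{23612 \cdot \frac{19}{5}} + \frac{\left(-20849\right) \frac{1}{10985}}{-14940} = \frac{6175}{23612} \cdot \frac{5}{19} + \left(-20849\right) \frac{1}{10985} \left(- \frac{1}{14940}\right) = \frac{1625}{23612} - - \frac{20849}{164115900} = \frac{1625}{23612} + \frac{20849}{164115900} = \frac{33397578011}{484388078850}$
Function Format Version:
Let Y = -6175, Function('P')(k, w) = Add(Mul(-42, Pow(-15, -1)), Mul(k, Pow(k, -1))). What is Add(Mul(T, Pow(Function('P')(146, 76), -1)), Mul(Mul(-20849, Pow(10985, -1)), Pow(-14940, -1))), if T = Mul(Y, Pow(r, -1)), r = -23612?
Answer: Rational(33397578011, 484388078850) ≈ 0.068948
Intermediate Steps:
Function('P')(k, w) = Rational(19, 5) (Function('P')(k, w) = Add(Mul(-42, Rational(-1, 15)), 1) = Add(Rational(14, 5), 1) = Rational(19, 5))
T = Rational(6175, 23612) (T = Mul(-6175, Pow(-23612, -1)) = Mul(-6175, Rational(-1, 23612)) = Rational(6175, 23612) ≈ 0.26152)
Add(Mul(T, Pow(Function('P')(146, 76), -1)), Mul(Mul(-20849, Pow(10985, -1)), Pow(-14940, -1))) = Add(Mul(Rational(6175, 23612), Pow(Rational(19, 5), -1)), Mul(Mul(-20849, Pow(10985, -1)), Pow(-14940, -1))) = Add(Mul(Rational(6175, 23612), Rational(5, 19)), Mul(Mul(-20849, Rational(1, 10985)), Rational(-1, 14940))) = Add(Rational(1625, 23612), Mul(Rational(-20849, 10985), Rational(-1, 14940))) = Add(Rational(1625, 23612), Rational(20849, 164115900)) = Rational(33397578011, 484388078850)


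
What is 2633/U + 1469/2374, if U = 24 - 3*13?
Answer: -6228707/35610 ≈ -174.91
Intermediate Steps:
U = -15 (U = 24 - 39 = -15)
2633/U + 1469/2374 = 2633/(-15) + 1469/2374 = 2633*(-1/15) + 1469*(1/2374) = -2633/15 + 1469/2374 = -6228707/35610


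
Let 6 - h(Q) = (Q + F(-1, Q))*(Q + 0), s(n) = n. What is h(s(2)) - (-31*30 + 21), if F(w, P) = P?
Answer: 907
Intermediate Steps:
h(Q) = 6 - 2*Q² (h(Q) = 6 - (Q + Q)*(Q + 0) = 6 - 2*Q*Q = 6 - 2*Q²)
h(s(2)) - (-31*30 + 21) = (6 - 2*2²) - (-31*30 + 21) = (6 - 2*4) - (-930 + 21) = (6 - 8) - 1*(-909) = -2 + 909 = 907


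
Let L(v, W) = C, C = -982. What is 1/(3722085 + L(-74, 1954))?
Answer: 1/3721103 ≈ 2.6874e-7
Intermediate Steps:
L(v, W) = -982
1/(3722085 + L(-74, 1954)) = 1/(3722085 - 982) = 1/3721103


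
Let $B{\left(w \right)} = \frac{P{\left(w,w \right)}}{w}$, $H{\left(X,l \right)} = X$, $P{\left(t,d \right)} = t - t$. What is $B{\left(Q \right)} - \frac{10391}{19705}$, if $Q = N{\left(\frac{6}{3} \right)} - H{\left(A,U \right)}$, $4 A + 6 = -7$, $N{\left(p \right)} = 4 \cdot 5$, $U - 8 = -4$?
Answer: $- \frac{10391}{19705} \approx -0.52733$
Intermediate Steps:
$U = 4$ ($U = 8 - 4 = 4$)
$N{\left(p \right)} = 20$
$P{\left(t,d \right)} = 0$
$A = - \frac{13}{4}$ ($A = - \frac{3}{2} + \frac{1}{4} \left(-7\right) = - \frac{3}{2} - \frac{7}{4} = - \frac{13}{4} \approx -3.25$)
$Q = \frac{93}{4}$ ($Q = 20 - - \frac{13}{4} = 20 + \frac{13}{4} = \frac{93}{4} \approx 23.25$)
$B{\left(w \right)} = 0$ ($B{\left(w \right)} = \frac{0}{w} = 0$)
$B{\left(Q \right)} - \frac{10391}{19705} = 0 - \frac{10391}{19705} = - \frac{10391}{19705}$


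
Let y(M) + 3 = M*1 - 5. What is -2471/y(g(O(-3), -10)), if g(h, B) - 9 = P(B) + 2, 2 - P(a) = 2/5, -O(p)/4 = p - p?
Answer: -12355/23 ≈ -537.17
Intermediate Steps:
O(p) = 0 (O(p) = -4*(p - p) = -4*0 = 0)
P(a) = 8/5 (P(a) = 2 - 2/5 = 8/5)
g(h, B) = 63/5 (g(h, B) = 9 + (8/5 + 2) = 9 + 18/5 = 63/5)
y(M) = -8 + M (y(M) = -3 + (M*1 - 5) = -3 + (M - 5) = -3 + (-5 + M) = -8 + M)
-2471/y(g(O(-3), -10)) = -2471/(-8 + 63/5) = -2471/23/5 = -2471*5/23 = -12355/23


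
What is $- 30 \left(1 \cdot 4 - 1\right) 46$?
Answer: $-4140$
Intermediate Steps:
$- 30 \left(1 \cdot 4 - 1\right) 46 = - 30 \left(4 + \left(-4 + 3\right)\right) 46 = - 30 \left(4 - 1\right) 46 = \left(-30\right) 3 \cdot 46 = \left(-90\right) 46 = -4140$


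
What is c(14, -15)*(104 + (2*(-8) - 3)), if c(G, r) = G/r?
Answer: -238/3 ≈ -79.333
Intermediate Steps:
c(14, -15)*(104 + (2*(-8) - 3)) = (14/(-15))*(104 + (2*(-8) - 3)) = (14*(-1/15))*(104 + (-16 - 3)) = -14*(104 - 19)/15 = -14/15*85 = -238/3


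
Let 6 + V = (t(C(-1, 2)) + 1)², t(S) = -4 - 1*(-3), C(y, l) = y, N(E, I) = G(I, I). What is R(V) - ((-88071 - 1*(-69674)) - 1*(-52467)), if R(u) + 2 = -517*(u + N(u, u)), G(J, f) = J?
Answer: -27868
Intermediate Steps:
N(E, I) = I
t(S) = -1 (t(S) = -4 + 3 = -1)
V = -6 (V = -6 + (-1 + 1)² = -6 + 0² = -6 + 0 = -6)
R(u) = -2 - 1034*u (R(u) = -2 - 517*(u + u) = -2 - 1034*u)
R(V) - ((-88071 - 1*(-69674)) - 1*(-52467)) = (-2 - 1034*(-6)) - ((-88071 - 1*(-69674)) - 1*(-52467)) = (-2 + 6204) - ((-88071 + 69674) + 52467) = 6202 - (-18397 + 52467) = 6202 - 1*34070 = 6202 - 34070 = -27868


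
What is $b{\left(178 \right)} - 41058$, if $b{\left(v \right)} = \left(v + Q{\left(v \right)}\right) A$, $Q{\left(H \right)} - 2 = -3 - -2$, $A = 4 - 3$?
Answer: $-40879$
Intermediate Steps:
$A = 1$
$Q{\left(H \right)} = 1$ ($Q{\left(H \right)} = 2 - 1 = 1$)
$b{\left(v \right)} = 1 + v$ ($b{\left(v \right)} = \left(v + 1\right) 1 = \left(1 + v\right) 1 = 1 + v$)
$b{\left(178 \right)} - 41058 = \left(1 + 178\right) - 41058 = 179 - 41058 = -40879$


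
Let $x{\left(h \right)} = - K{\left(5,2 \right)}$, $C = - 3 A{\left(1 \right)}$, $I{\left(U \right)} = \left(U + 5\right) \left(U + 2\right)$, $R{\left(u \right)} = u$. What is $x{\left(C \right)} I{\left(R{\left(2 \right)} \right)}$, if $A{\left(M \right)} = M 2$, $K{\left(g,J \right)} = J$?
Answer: $-56$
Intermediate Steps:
$A{\left(M \right)} = 2 M$
$I{\left(U \right)} = \left(2 + U\right) \left(5 + U\right)$ ($I{\left(U \right)} = \left(5 + U\right) \left(2 + U\right) = \left(2 + U\right) \left(5 + U\right)$)
$C = -6$ ($C = - 3 \cdot 2 \cdot 1 = \left(-3\right) 2 = -6$)
$x{\left(h \right)} = -2$ ($x{\left(h \right)} = \left(-1\right) 2 = -2$)
$x{\left(C \right)} I{\left(R{\left(2 \right)} \right)} = - 2 \left(10 + 2^{2} + 7 \cdot 2\right) = - 2 \left(10 + 4 + 14\right) = \left(-2\right) 28 = -56$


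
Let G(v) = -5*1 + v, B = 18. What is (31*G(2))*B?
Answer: -1674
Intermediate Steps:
G(v) = -5 + v
(31*G(2))*B = (31*(-5 + 2))*18 = (31*(-3))*18 = -93*18 = -1674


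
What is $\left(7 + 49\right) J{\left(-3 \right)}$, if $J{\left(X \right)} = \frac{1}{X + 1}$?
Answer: $-28$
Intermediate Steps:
$J{\left(X \right)} = \frac{1}{1 + X}$
$\left(7 + 49\right) J{\left(-3 \right)} = \frac{7 + 49}{1 - 3} = \frac{56}{-2} = 56 \left(- \frac{1}{2}\right) = -28$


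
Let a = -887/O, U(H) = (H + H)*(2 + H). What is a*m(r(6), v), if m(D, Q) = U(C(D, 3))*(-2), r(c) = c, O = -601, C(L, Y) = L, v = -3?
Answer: -170304/601 ≈ -283.37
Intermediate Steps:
U(H) = 2*H*(2 + H) (U(H) = (2*H)*(2 + H) = 2*H*(2 + H))
m(D, Q) = -4*D*(2 + D) (m(D, Q) = (2*D*(2 + D))*(-2) = -4*D*(2 + D))
a = 887/601 (a = -887/(-601) = -887*(-1/601) = 887/601 ≈ 1.4759)
a*m(r(6), v) = 887*(-4*6*(2 + 6))/601 = 887*(-4*6*8)/601 = (887/601)*(-192) = -170304/601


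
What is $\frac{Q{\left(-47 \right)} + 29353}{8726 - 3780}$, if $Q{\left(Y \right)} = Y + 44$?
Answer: $\frac{14675}{2473} \approx 5.9341$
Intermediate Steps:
$Q{\left(Y \right)} = 44 + Y$
$\frac{Q{\left(-47 \right)} + 29353}{8726 - 3780} = \frac{\left(44 - 47\right) + 29353}{8726 - 3780} = \frac{-3 + 29353}{4946} = 29350 \cdot \frac{1}{4946} = \frac{14675}{2473}$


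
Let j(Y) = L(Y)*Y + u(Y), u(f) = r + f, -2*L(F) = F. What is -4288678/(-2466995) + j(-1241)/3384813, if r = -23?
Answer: 8409045801491/5566877831290 ≈ 1.5105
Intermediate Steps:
L(F) = -F/2
u(f) = -23 + f
j(Y) = -23 + Y - Y²/2 (j(Y) = (-Y/2)*Y + (-23 + Y) = -Y²/2 + (-23 + Y) = -23 + Y - Y²/2)
-4288678/(-2466995) + j(-1241)/3384813 = -4288678/(-2466995) + (-23 - 1241 - ½*(-1241)²)/3384813 = -4288678*(-1/2466995) + (-23 - 1241 - ½*1540081)*(1/3384813) = 4288678/2466995 + (-23 - 1241 - 1540081/2)*(1/3384813) = 4288678/2466995 - 1542609/2*1/3384813 = 4288678/2466995 - 514203/2256542 = 8409045801491/5566877831290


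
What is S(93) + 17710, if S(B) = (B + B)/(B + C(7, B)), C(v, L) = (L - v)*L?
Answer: 1540772/87 ≈ 17710.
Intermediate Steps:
C(v, L) = L*(L - v)
S(B) = 2*B/(B + B*(-7 + B)) (S(B) = (B + B)/(B + B*(B - 1*7)) = (2*B)/(B + B*(B - 7)) = (2*B)/(B + B*(-7 + B)) = 2*B/(B + B*(-7 + B)))
S(93) + 17710 = 2/(-6 + 93) + 17710 = 2/87 + 17710 = 1540772/87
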